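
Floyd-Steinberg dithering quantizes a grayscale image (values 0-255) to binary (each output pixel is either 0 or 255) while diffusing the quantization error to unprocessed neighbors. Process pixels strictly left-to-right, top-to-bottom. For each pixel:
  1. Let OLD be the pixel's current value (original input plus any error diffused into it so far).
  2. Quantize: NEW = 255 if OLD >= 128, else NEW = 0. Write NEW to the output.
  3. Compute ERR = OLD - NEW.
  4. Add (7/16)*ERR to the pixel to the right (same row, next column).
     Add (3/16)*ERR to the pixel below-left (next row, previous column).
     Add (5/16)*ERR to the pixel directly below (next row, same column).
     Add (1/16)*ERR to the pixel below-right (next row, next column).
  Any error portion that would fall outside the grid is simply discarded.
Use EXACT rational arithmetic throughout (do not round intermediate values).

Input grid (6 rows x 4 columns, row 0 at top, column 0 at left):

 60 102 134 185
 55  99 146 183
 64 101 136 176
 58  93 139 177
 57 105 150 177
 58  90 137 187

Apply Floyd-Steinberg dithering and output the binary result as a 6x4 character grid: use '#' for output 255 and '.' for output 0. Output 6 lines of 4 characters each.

(0,0): OLD=60 → NEW=0, ERR=60
(0,1): OLD=513/4 → NEW=255, ERR=-507/4
(0,2): OLD=5027/64 → NEW=0, ERR=5027/64
(0,3): OLD=224629/1024 → NEW=255, ERR=-36491/1024
(1,0): OLD=3199/64 → NEW=0, ERR=3199/64
(1,1): OLD=51065/512 → NEW=0, ERR=51065/512
(1,2): OLD=3269869/16384 → NEW=255, ERR=-908051/16384
(1,3): OLD=39983627/262144 → NEW=255, ERR=-26863093/262144
(2,0): OLD=805443/8192 → NEW=0, ERR=805443/8192
(2,1): OLD=44017937/262144 → NEW=255, ERR=-22828783/262144
(2,2): OLD=35441973/524288 → NEW=0, ERR=35441973/524288
(2,3): OLD=1426800257/8388608 → NEW=255, ERR=-712294783/8388608
(3,0): OLD=303654163/4194304 → NEW=0, ERR=303654163/4194304
(3,1): OLD=7803395021/67108864 → NEW=0, ERR=7803395021/67108864
(3,2): OLD=203617498163/1073741824 → NEW=255, ERR=-70186666957/1073741824
(3,3): OLD=2166246676453/17179869184 → NEW=0, ERR=2166246676453/17179869184
(4,0): OLD=108905802071/1073741824 → NEW=0, ERR=108905802071/1073741824
(4,1): OLD=1528836972677/8589934592 → NEW=255, ERR=-661596348283/8589934592
(4,2): OLD=34850812963813/274877906944 → NEW=0, ERR=34850812963813/274877906944
(4,3): OLD=1177741870587347/4398046511104 → NEW=255, ERR=56240010255827/4398046511104
(5,0): OLD=10342902339367/137438953472 → NEW=0, ERR=10342902339367/137438953472
(5,1): OLD=567201727246833/4398046511104 → NEW=255, ERR=-554300133084687/4398046511104
(5,2): OLD=261827023696837/2199023255552 → NEW=0, ERR=261827023696837/2199023255552
(5,3): OLD=17663346551679029/70368744177664 → NEW=255, ERR=-280683213625291/70368744177664
Row 0: .#.#
Row 1: ..##
Row 2: .#.#
Row 3: ..#.
Row 4: .#.#
Row 5: .#.#

Answer: .#.#
..##
.#.#
..#.
.#.#
.#.#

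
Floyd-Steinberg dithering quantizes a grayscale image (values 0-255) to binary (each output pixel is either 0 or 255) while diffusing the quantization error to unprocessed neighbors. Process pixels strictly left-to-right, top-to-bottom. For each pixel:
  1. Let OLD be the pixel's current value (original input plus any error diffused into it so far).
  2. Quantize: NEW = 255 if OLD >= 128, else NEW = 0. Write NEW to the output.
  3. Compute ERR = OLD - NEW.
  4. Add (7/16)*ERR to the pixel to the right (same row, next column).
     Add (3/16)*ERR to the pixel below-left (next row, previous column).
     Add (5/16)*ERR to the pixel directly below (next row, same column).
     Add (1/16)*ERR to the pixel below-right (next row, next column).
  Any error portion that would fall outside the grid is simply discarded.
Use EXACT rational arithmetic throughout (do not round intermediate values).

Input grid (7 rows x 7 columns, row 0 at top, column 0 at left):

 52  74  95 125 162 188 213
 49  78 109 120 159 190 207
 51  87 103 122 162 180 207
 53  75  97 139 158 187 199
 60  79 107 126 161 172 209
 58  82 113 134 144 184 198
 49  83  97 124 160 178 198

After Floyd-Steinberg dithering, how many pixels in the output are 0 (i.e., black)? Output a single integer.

Answer: 24

Derivation:
(0,0): OLD=52 → NEW=0, ERR=52
(0,1): OLD=387/4 → NEW=0, ERR=387/4
(0,2): OLD=8789/64 → NEW=255, ERR=-7531/64
(0,3): OLD=75283/1024 → NEW=0, ERR=75283/1024
(0,4): OLD=3181189/16384 → NEW=255, ERR=-996731/16384
(0,5): OLD=42305955/262144 → NEW=255, ERR=-24540765/262144
(0,6): OLD=721601397/4194304 → NEW=255, ERR=-347946123/4194304
(1,0): OLD=5337/64 → NEW=0, ERR=5337/64
(1,1): OLD=64463/512 → NEW=0, ERR=64463/512
(1,2): OLD=2410779/16384 → NEW=255, ERR=-1767141/16384
(1,3): OLD=5047951/65536 → NEW=0, ERR=5047951/65536
(1,4): OLD=674148637/4194304 → NEW=255, ERR=-395398883/4194304
(1,5): OLD=3360314637/33554432 → NEW=0, ERR=3360314637/33554432
(1,6): OLD=117595418403/536870912 → NEW=255, ERR=-19306664157/536870912
(2,0): OLD=824661/8192 → NEW=0, ERR=824661/8192
(2,1): OLD=40730711/262144 → NEW=255, ERR=-26116009/262144
(2,2): OLD=201410437/4194304 → NEW=0, ERR=201410437/4194304
(2,3): OLD=4786957021/33554432 → NEW=255, ERR=-3769423139/33554432
(2,4): OLD=28718332637/268435456 → NEW=0, ERR=28718332637/268435456
(2,5): OLD=2108539004943/8589934592 → NEW=255, ERR=-81894316017/8589934592
(2,6): OLD=27192310571097/137438953472 → NEW=255, ERR=-7854622564263/137438953472
(3,0): OLD=275895845/4194304 → NEW=0, ERR=275895845/4194304
(3,1): OLD=2950806369/33554432 → NEW=0, ERR=2950806369/33554432
(3,2): OLD=33068710979/268435456 → NEW=0, ERR=33068710979/268435456
(3,3): OLD=194187442829/1073741824 → NEW=255, ERR=-79616722291/1073741824
(3,4): OLD=20641096150565/137438953472 → NEW=255, ERR=-14405836984795/137438953472
(3,5): OLD=147482431615327/1099511627776 → NEW=255, ERR=-132893033467553/1099511627776
(3,6): OLD=2245926413545217/17592186044416 → NEW=0, ERR=2245926413545217/17592186044416
(4,0): OLD=52100507627/536870912 → NEW=0, ERR=52100507627/536870912
(4,1): OLD=1513099829711/8589934592 → NEW=255, ERR=-677333491249/8589934592
(4,2): OLD=14100232434881/137438953472 → NEW=0, ERR=14100232434881/137438953472
(4,3): OLD=149268762022171/1099511627776 → NEW=255, ERR=-131106703060709/1099511627776
(4,4): OLD=429077464152785/8796093022208 → NEW=0, ERR=429077464152785/8796093022208
(4,5): OLD=48683169921549473/281474976710656 → NEW=255, ERR=-23092949139667807/281474976710656
(4,6): OLD=925255174658682807/4503599627370496 → NEW=255, ERR=-223162730320793673/4503599627370496
(5,0): OLD=10107499437789/137438953472 → NEW=0, ERR=10107499437789/137438953472
(5,1): OLD=126262075488511/1099511627776 → NEW=0, ERR=126262075488511/1099511627776
(5,2): OLD=1477871026385913/8796093022208 → NEW=255, ERR=-765132694277127/8796093022208
(5,3): OLD=5224136862768221/70368744177664 → NEW=0, ERR=5224136862768221/70368744177664
(5,4): OLD=760604409360762287/4503599627370496 → NEW=255, ERR=-387813495618714193/4503599627370496
(5,5): OLD=4123333186579080607/36028797018963968 → NEW=0, ERR=4123333186579080607/36028797018963968
(5,6): OLD=131120154559422188657/576460752303423488 → NEW=255, ERR=-15877337277950800783/576460752303423488
(6,0): OLD=1645103320153477/17592186044416 → NEW=0, ERR=1645103320153477/17592186044416
(6,1): OLD=41682076109513897/281474976710656 → NEW=255, ERR=-30094042951703383/281474976710656
(6,2): OLD=198782365786951579/4503599627370496 → NEW=0, ERR=198782365786951579/4503599627370496
(6,3): OLD=5221576795485762117/36028797018963968 → NEW=255, ERR=-3965766444350049723/36028797018963968
(6,4): OLD=8000696633352926659/72057594037927936 → NEW=0, ERR=8000696633352926659/72057594037927936
(6,5): OLD=2322393749681192616235/9223372036854775808 → NEW=255, ERR=-29566119716775214805/9223372036854775808
(6,6): OLD=28798066088266683828861/147573952589676412928 → NEW=255, ERR=-8833291822100801467779/147573952589676412928
Output grid:
  Row 0: ..#.###  (3 black, running=3)
  Row 1: ..#.#.#  (4 black, running=7)
  Row 2: .#.#.##  (3 black, running=10)
  Row 3: ...###.  (4 black, running=14)
  Row 4: .#.#.##  (3 black, running=17)
  Row 5: ..#.#.#  (4 black, running=21)
  Row 6: .#.#.##  (3 black, running=24)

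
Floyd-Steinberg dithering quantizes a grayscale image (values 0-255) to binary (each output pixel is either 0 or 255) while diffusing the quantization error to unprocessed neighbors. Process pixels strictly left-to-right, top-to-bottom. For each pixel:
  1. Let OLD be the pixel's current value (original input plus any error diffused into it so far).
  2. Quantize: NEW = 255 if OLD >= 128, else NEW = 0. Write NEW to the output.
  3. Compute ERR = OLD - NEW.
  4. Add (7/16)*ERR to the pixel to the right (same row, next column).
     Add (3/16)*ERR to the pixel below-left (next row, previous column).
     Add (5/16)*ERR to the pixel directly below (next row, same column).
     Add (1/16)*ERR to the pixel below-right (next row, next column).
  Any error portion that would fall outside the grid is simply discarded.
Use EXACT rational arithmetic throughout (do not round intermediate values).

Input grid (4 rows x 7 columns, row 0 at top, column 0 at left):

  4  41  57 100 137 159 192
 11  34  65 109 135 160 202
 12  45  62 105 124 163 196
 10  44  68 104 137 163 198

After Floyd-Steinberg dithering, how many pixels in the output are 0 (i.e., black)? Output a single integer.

(0,0): OLD=4 → NEW=0, ERR=4
(0,1): OLD=171/4 → NEW=0, ERR=171/4
(0,2): OLD=4845/64 → NEW=0, ERR=4845/64
(0,3): OLD=136315/1024 → NEW=255, ERR=-124805/1024
(0,4): OLD=1370973/16384 → NEW=0, ERR=1370973/16384
(0,5): OLD=51277707/262144 → NEW=255, ERR=-15569013/262144
(0,6): OLD=696323277/4194304 → NEW=255, ERR=-373224243/4194304
(1,0): OLD=1297/64 → NEW=0, ERR=1297/64
(1,1): OLD=36183/512 → NEW=0, ERR=36183/512
(1,2): OLD=1628483/16384 → NEW=0, ERR=1628483/16384
(1,3): OLD=8835479/65536 → NEW=255, ERR=-7876201/65536
(1,4): OLD=376718133/4194304 → NEW=0, ERR=376718133/4194304
(1,5): OLD=5680110245/33554432 → NEW=255, ERR=-2876269915/33554432
(1,6): OLD=71392231435/536870912 → NEW=255, ERR=-65509851125/536870912
(2,0): OLD=258733/8192 → NEW=0, ERR=258733/8192
(2,1): OLD=26425503/262144 → NEW=0, ERR=26425503/262144
(2,2): OLD=499315293/4194304 → NEW=0, ERR=499315293/4194304
(2,3): OLD=4784149749/33554432 → NEW=255, ERR=-3772230411/33554432
(2,4): OLD=21286840437/268435456 → NEW=0, ERR=21286840437/268435456
(2,5): OLD=1319763879063/8589934592 → NEW=255, ERR=-870669441897/8589934592
(2,6): OLD=14866235598993/137438953472 → NEW=0, ERR=14866235598993/137438953472
(3,0): OLD=162616829/4194304 → NEW=0, ERR=162616829/4194304
(3,1): OLD=3917782617/33554432 → NEW=0, ERR=3917782617/33554432
(3,2): OLD=37985042603/268435456 → NEW=255, ERR=-30465998677/268435456
(3,3): OLD=44585522917/1073741824 → NEW=0, ERR=44585522917/1073741824
(3,4): OLD=21154121068029/137438953472 → NEW=255, ERR=-13892812067331/137438953472
(3,5): OLD=123517559966311/1099511627776 → NEW=0, ERR=123517559966311/1099511627776
(3,6): OLD=4831079491955449/17592186044416 → NEW=255, ERR=345072050629369/17592186044416
Output grid:
  Row 0: ...#.##  (4 black, running=4)
  Row 1: ...#.##  (4 black, running=8)
  Row 2: ...#.#.  (5 black, running=13)
  Row 3: ..#.#.#  (4 black, running=17)

Answer: 17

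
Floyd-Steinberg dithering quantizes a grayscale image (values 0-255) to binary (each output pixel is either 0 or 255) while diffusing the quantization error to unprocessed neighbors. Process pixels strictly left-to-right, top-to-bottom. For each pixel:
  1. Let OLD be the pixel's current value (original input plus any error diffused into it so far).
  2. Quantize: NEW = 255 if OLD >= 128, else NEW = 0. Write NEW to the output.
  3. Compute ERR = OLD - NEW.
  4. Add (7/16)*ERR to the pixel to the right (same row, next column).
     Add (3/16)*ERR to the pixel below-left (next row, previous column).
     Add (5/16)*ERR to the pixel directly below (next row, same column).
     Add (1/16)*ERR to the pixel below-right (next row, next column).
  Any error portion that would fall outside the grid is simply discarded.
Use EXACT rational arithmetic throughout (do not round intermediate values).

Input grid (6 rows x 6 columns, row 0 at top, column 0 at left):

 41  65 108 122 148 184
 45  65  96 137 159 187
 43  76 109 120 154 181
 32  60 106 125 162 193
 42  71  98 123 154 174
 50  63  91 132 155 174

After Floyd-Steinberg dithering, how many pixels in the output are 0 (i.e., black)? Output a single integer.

(0,0): OLD=41 → NEW=0, ERR=41
(0,1): OLD=1327/16 → NEW=0, ERR=1327/16
(0,2): OLD=36937/256 → NEW=255, ERR=-28343/256
(0,3): OLD=301311/4096 → NEW=0, ERR=301311/4096
(0,4): OLD=11808505/65536 → NEW=255, ERR=-4903175/65536
(0,5): OLD=158615759/1048576 → NEW=255, ERR=-108771121/1048576
(1,0): OLD=18781/256 → NEW=0, ERR=18781/256
(1,1): OLD=214667/2048 → NEW=0, ERR=214667/2048
(1,2): OLD=8272999/65536 → NEW=0, ERR=8272999/65536
(1,3): OLD=50926363/262144 → NEW=255, ERR=-15920357/262144
(1,4): OLD=1580375601/16777216 → NEW=0, ERR=1580375601/16777216
(1,5): OLD=51303156999/268435456 → NEW=255, ERR=-17147884281/268435456
(2,0): OLD=2804265/32768 → NEW=0, ERR=2804265/32768
(2,1): OLD=182925139/1048576 → NEW=255, ERR=-84461741/1048576
(2,2): OLD=1818189497/16777216 → NEW=0, ERR=1818189497/16777216
(2,3): OLD=23352040753/134217728 → NEW=255, ERR=-10873479887/134217728
(2,4): OLD=567880194835/4294967296 → NEW=255, ERR=-527336465645/4294967296
(2,5): OLD=7779615441077/68719476736 → NEW=0, ERR=7779615441077/68719476736
(3,0): OLD=732168089/16777216 → NEW=0, ERR=732168089/16777216
(3,1): OLD=10682358437/134217728 → NEW=0, ERR=10682358437/134217728
(3,2): OLD=165852906559/1073741824 → NEW=255, ERR=-107951258561/1073741824
(3,3): OLD=2710989684669/68719476736 → NEW=0, ERR=2710989684669/68719476736
(3,4): OLD=86341259430941/549755813888 → NEW=255, ERR=-53846473110499/549755813888
(3,5): OLD=1564406191553171/8796093022208 → NEW=255, ERR=-678597529109869/8796093022208
(4,0): OLD=151528112087/2147483648 → NEW=0, ERR=151528112087/2147483648
(4,1): OLD=3800836847723/34359738368 → NEW=0, ERR=3800836847723/34359738368
(4,2): OLD=140021789224401/1099511627776 → NEW=0, ERR=140021789224401/1099511627776
(4,3): OLD=2927249655378037/17592186044416 → NEW=255, ERR=-1558757785948043/17592186044416
(4,4): OLD=20442834398740933/281474976710656 → NEW=0, ERR=20442834398740933/281474976710656
(4,5): OLD=790581177063498307/4503599627370496 → NEW=255, ERR=-357836727915978173/4503599627370496
(5,0): OLD=51012550204529/549755813888 → NEW=0, ERR=51012550204529/549755813888
(5,1): OLD=2928265080359041/17592186044416 → NEW=255, ERR=-1557742360967039/17592186044416
(5,2): OLD=11590762300021275/140737488355328 → NEW=0, ERR=11590762300021275/140737488355328
(5,3): OLD=729219281375029337/4503599627370496 → NEW=255, ERR=-419198623604447143/4503599627370496
(5,4): OLD=1049676410699542649/9007199254740992 → NEW=0, ERR=1049676410699542649/9007199254740992
(5,5): OLD=29499581021695648397/144115188075855872 → NEW=255, ERR=-7249791937647598963/144115188075855872
Output grid:
  Row 0: ..#.##  (3 black, running=3)
  Row 1: ...#.#  (4 black, running=7)
  Row 2: .#.##.  (3 black, running=10)
  Row 3: ..#.##  (3 black, running=13)
  Row 4: ...#.#  (4 black, running=17)
  Row 5: .#.#.#  (3 black, running=20)

Answer: 20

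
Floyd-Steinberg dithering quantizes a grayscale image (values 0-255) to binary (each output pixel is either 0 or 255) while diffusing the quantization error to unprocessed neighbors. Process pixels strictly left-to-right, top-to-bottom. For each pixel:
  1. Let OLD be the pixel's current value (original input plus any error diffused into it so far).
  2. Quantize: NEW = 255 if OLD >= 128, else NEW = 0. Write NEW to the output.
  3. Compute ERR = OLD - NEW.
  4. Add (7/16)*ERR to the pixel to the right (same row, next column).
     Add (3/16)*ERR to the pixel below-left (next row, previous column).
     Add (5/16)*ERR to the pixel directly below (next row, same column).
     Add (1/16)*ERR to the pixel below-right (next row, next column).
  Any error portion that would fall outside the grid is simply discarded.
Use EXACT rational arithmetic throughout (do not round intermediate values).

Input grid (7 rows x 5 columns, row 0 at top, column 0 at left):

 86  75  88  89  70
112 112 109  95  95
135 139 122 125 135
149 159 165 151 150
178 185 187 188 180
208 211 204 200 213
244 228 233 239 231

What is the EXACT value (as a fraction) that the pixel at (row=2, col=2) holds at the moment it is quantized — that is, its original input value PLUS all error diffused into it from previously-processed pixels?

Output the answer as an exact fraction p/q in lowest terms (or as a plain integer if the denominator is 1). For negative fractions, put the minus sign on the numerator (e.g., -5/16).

Answer: 1201515123/8388608

Derivation:
(0,0): OLD=86 → NEW=0, ERR=86
(0,1): OLD=901/8 → NEW=0, ERR=901/8
(0,2): OLD=17571/128 → NEW=255, ERR=-15069/128
(0,3): OLD=76789/2048 → NEW=0, ERR=76789/2048
(0,4): OLD=2831283/32768 → NEW=0, ERR=2831283/32768
(1,0): OLD=20479/128 → NEW=255, ERR=-12161/128
(1,1): OLD=91065/1024 → NEW=0, ERR=91065/1024
(1,2): OLD=4102125/32768 → NEW=0, ERR=4102125/32768
(1,3): OLD=22325385/131072 → NEW=255, ERR=-11097975/131072
(1,4): OLD=183083771/2097152 → NEW=0, ERR=183083771/2097152
(2,0): OLD=1998595/16384 → NEW=0, ERR=1998595/16384
(2,1): OLD=124619921/524288 → NEW=255, ERR=-9073519/524288
(2,2): OLD=1201515123/8388608 → NEW=255, ERR=-937579917/8388608
Target (2,2): original=122, with diffused error = 1201515123/8388608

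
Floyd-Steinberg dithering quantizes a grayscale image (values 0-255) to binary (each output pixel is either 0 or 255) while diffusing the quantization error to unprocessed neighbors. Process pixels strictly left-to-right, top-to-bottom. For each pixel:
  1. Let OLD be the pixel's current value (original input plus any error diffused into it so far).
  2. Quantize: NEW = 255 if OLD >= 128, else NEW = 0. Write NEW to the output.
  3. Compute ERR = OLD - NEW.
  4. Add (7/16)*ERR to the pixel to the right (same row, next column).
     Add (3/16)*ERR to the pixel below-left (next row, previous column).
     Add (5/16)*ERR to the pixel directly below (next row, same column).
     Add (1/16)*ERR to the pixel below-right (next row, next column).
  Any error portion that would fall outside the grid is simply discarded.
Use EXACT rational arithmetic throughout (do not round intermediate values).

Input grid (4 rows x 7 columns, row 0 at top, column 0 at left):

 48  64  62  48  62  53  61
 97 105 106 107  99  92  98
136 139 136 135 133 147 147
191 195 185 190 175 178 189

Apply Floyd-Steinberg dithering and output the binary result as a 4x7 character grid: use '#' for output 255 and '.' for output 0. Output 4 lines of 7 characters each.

(0,0): OLD=48 → NEW=0, ERR=48
(0,1): OLD=85 → NEW=0, ERR=85
(0,2): OLD=1587/16 → NEW=0, ERR=1587/16
(0,3): OLD=23397/256 → NEW=0, ERR=23397/256
(0,4): OLD=417731/4096 → NEW=0, ERR=417731/4096
(0,5): OLD=6397525/65536 → NEW=0, ERR=6397525/65536
(0,6): OLD=108745811/1048576 → NEW=0, ERR=108745811/1048576
(1,0): OLD=2047/16 → NEW=0, ERR=2047/16
(1,1): OLD=26769/128 → NEW=255, ERR=-5871/128
(1,2): OLD=570893/4096 → NEW=255, ERR=-473587/4096
(1,3): OLD=1807117/16384 → NEW=0, ERR=1807117/16384
(1,4): OLD=213008987/1048576 → NEW=255, ERR=-54377893/1048576
(1,5): OLD=1053918595/8388608 → NEW=0, ERR=1053918595/8388608
(1,6): OLD=25699483149/134217728 → NEW=255, ERR=-8526037491/134217728
(2,0): OLD=342795/2048 → NEW=255, ERR=-179445/2048
(2,1): OLD=4761185/65536 → NEW=0, ERR=4761185/65536
(2,2): OLD=156727123/1048576 → NEW=255, ERR=-110659757/1048576
(2,3): OLD=892105675/8388608 → NEW=0, ERR=892105675/8388608
(2,4): OLD=13003790759/67108864 → NEW=255, ERR=-4108969561/67108864
(2,5): OLD=309929527225/2147483648 → NEW=255, ERR=-237678803015/2147483648
(2,6): OLD=2974850080031/34359738368 → NEW=0, ERR=2974850080031/34359738368
(3,0): OLD=185850371/1048576 → NEW=255, ERR=-81536509/1048576
(3,1): OLD=1328920623/8388608 → NEW=255, ERR=-810174417/8388608
(3,2): OLD=9009208593/67108864 → NEW=255, ERR=-8103551727/67108864
(3,3): OLD=40890294585/268435456 → NEW=255, ERR=-27560746695/268435456
(3,4): OLD=3327459913475/34359738368 → NEW=0, ERR=3327459913475/34359738368
(3,5): OLD=54477603925025/274877906944 → NEW=255, ERR=-15616262345695/274877906944
(3,6): OLD=810488070594111/4398046511104 → NEW=255, ERR=-311013789737409/4398046511104
Row 0: .......
Row 1: .##.#.#
Row 2: #.#.##.
Row 3: ####.##

Answer: .......
.##.#.#
#.#.##.
####.##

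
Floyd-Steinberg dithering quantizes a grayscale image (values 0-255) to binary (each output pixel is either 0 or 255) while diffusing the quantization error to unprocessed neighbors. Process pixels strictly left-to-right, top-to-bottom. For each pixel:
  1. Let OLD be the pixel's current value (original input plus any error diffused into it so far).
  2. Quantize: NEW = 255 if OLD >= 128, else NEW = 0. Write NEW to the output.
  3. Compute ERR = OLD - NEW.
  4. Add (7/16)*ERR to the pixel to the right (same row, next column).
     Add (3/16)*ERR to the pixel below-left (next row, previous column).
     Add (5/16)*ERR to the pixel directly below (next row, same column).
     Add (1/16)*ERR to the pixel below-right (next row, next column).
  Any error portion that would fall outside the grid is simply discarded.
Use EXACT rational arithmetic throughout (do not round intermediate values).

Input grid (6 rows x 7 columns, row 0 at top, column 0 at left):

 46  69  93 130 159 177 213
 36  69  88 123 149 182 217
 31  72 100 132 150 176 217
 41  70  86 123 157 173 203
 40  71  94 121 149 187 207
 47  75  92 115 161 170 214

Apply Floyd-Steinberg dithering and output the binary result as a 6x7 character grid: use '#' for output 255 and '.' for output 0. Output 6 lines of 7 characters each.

Answer: ..#.###
...#.##
.#.#.##
...##.#
.#..###
..#.#.#

Derivation:
(0,0): OLD=46 → NEW=0, ERR=46
(0,1): OLD=713/8 → NEW=0, ERR=713/8
(0,2): OLD=16895/128 → NEW=255, ERR=-15745/128
(0,3): OLD=156025/2048 → NEW=0, ERR=156025/2048
(0,4): OLD=6302287/32768 → NEW=255, ERR=-2053553/32768
(0,5): OLD=78424105/524288 → NEW=255, ERR=-55269335/524288
(0,6): OLD=1399888159/8388608 → NEW=255, ERR=-739206881/8388608
(1,0): OLD=8587/128 → NEW=0, ERR=8587/128
(1,1): OLD=108557/1024 → NEW=0, ERR=108557/1024
(1,2): OLD=3794385/32768 → NEW=0, ERR=3794385/32768
(1,3): OLD=23334685/131072 → NEW=255, ERR=-10088675/131072
(1,4): OLD=677269847/8388608 → NEW=0, ERR=677269847/8388608
(1,5): OLD=11001819207/67108864 → NEW=255, ERR=-6110941113/67108864
(1,6): OLD=153582637897/1073741824 → NEW=255, ERR=-120221527223/1073741824
(2,0): OLD=1177055/16384 → NEW=0, ERR=1177055/16384
(2,1): OLD=85178053/524288 → NEW=255, ERR=-48515387/524288
(2,2): OLD=737320975/8388608 → NEW=0, ERR=737320975/8388608
(2,3): OLD=11326391511/67108864 → NEW=255, ERR=-5786368809/67108864
(2,4): OLD=62074630439/536870912 → NEW=0, ERR=62074630439/536870912
(2,5): OLD=3129852472237/17179869184 → NEW=255, ERR=-1251014169683/17179869184
(2,6): OLD=39709283516299/274877906944 → NEW=255, ERR=-30384582754421/274877906944
(3,0): OLD=386715567/8388608 → NEW=0, ERR=386715567/8388608
(3,1): OLD=5517817027/67108864 → NEW=0, ERR=5517817027/67108864
(3,2): OLD=68445139545/536870912 → NEW=0, ERR=68445139545/536870912
(3,3): OLD=384408903247/2147483648 → NEW=255, ERR=-163199426993/2147483648
(3,4): OLD=38714251424687/274877906944 → NEW=255, ERR=-31379614846033/274877906944
(3,5): OLD=190876035722813/2199023255552 → NEW=0, ERR=190876035722813/2199023255552
(3,6): OLD=7103046660196323/35184372088832 → NEW=255, ERR=-1868968222455837/35184372088832
(4,0): OLD=74971746721/1073741824 → NEW=0, ERR=74971746721/1073741824
(4,1): OLD=2646168731117/17179869184 → NEW=255, ERR=-1734697910803/17179869184
(4,2): OLD=22142635115395/274877906944 → NEW=0, ERR=22142635115395/274877906944
(4,3): OLD=261809753642385/2199023255552 → NEW=0, ERR=261809753642385/2199023255552
(4,4): OLD=3112733508409475/17592186044416 → NEW=255, ERR=-1373273932916605/17592186044416
(4,5): OLD=91692393719118179/562949953421312 → NEW=255, ERR=-51859844403316381/562949953421312
(4,6): OLD=1400818142256743845/9007199254740992 → NEW=255, ERR=-896017667702209115/9007199254740992
(5,0): OLD=13712907631639/274877906944 → NEW=0, ERR=13712907631639/274877906944
(5,1): OLD=186344340698397/2199023255552 → NEW=0, ERR=186344340698397/2199023255552
(5,2): OLD=2995232975010747/17592186044416 → NEW=255, ERR=-1490774466315333/17592186044416
(5,3): OLD=14851949025924487/140737488355328 → NEW=0, ERR=14851949025924487/140737488355328
(5,4): OLD=1557733587195029965/9007199254740992 → NEW=255, ERR=-739102222763922995/9007199254740992
(5,5): OLD=5892954802261398845/72057594037927936 → NEW=0, ERR=5892954802261398845/72057594037927936
(5,6): OLD=245497118809982183411/1152921504606846976 → NEW=255, ERR=-48497864864763795469/1152921504606846976
Row 0: ..#.###
Row 1: ...#.##
Row 2: .#.#.##
Row 3: ...##.#
Row 4: .#..###
Row 5: ..#.#.#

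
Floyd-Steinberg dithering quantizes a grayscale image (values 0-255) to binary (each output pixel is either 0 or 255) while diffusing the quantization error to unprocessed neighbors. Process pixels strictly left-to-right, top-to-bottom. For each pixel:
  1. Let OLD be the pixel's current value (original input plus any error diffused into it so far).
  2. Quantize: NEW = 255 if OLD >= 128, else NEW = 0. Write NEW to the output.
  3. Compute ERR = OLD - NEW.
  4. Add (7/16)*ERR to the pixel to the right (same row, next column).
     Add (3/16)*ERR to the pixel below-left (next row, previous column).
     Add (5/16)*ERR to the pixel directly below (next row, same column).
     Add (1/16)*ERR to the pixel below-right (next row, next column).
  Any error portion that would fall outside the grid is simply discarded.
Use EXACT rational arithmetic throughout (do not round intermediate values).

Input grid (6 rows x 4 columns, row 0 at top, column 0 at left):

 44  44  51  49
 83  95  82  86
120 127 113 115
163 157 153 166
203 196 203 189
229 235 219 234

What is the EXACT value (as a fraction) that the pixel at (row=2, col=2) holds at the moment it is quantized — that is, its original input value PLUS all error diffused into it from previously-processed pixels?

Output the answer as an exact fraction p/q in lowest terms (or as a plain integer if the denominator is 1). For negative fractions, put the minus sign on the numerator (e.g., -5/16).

Answer: 80256397/524288

Derivation:
(0,0): OLD=44 → NEW=0, ERR=44
(0,1): OLD=253/4 → NEW=0, ERR=253/4
(0,2): OLD=5035/64 → NEW=0, ERR=5035/64
(0,3): OLD=85421/1024 → NEW=0, ERR=85421/1024
(1,0): OLD=6951/64 → NEW=0, ERR=6951/64
(1,1): OLD=92049/512 → NEW=255, ERR=-38511/512
(1,2): OLD=1528165/16384 → NEW=0, ERR=1528165/16384
(1,3): OLD=41364179/262144 → NEW=255, ERR=-25482541/262144
(2,0): OLD=1145547/8192 → NEW=255, ERR=-943413/8192
(2,1): OLD=20286697/262144 → NEW=0, ERR=20286697/262144
(2,2): OLD=80256397/524288 → NEW=255, ERR=-53437043/524288
Target (2,2): original=113, with diffused error = 80256397/524288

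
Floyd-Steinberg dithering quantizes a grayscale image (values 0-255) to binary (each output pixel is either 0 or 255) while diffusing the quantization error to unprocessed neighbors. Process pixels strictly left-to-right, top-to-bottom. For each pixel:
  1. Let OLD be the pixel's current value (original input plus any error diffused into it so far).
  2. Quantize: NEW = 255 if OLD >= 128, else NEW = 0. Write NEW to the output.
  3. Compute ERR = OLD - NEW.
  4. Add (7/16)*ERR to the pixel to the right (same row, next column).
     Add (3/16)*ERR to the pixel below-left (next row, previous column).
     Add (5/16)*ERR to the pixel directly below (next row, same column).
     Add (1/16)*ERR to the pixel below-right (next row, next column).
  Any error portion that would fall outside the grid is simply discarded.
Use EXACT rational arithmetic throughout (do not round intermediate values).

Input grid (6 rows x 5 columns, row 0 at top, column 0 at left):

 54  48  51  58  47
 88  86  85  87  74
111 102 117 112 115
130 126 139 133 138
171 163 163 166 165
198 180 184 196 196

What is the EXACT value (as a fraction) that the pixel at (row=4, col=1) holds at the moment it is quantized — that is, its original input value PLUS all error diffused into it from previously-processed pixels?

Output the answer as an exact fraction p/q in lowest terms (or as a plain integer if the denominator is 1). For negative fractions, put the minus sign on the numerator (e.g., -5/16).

(0,0): OLD=54 → NEW=0, ERR=54
(0,1): OLD=573/8 → NEW=0, ERR=573/8
(0,2): OLD=10539/128 → NEW=0, ERR=10539/128
(0,3): OLD=192557/2048 → NEW=0, ERR=192557/2048
(0,4): OLD=2887995/32768 → NEW=0, ERR=2887995/32768
(1,0): OLD=15143/128 → NEW=0, ERR=15143/128
(1,1): OLD=183249/1024 → NEW=255, ERR=-77871/1024
(1,2): OLD=3262565/32768 → NEW=0, ERR=3262565/32768
(1,3): OLD=23804385/131072 → NEW=255, ERR=-9618975/131072
(1,4): OLD=157939971/2097152 → NEW=0, ERR=157939971/2097152
(2,0): OLD=2190731/16384 → NEW=255, ERR=-1987189/16384
(2,1): OLD=26861673/524288 → NEW=0, ERR=26861673/524288
(2,2): OLD=1275206395/8388608 → NEW=255, ERR=-863888645/8388608
(2,3): OLD=8637589313/134217728 → NEW=0, ERR=8637589313/134217728
(2,4): OLD=348114705031/2147483648 → NEW=255, ERR=-199493625209/2147483648
(3,0): OLD=853153819/8388608 → NEW=0, ERR=853153819/8388608
(3,1): OLD=10711668799/67108864 → NEW=255, ERR=-6401091521/67108864
(3,2): OLD=172563210405/2147483648 → NEW=0, ERR=172563210405/2147483648
(3,3): OLD=706144806509/4294967296 → NEW=255, ERR=-389071853971/4294967296
(3,4): OLD=5041251417697/68719476736 → NEW=0, ERR=5041251417697/68719476736
(4,0): OLD=198532730101/1073741824 → NEW=255, ERR=-75271435019/1073741824
(4,1): OLD=4258759629237/34359738368 → NEW=0, ERR=4258759629237/34359738368
Target (4,1): original=163, with diffused error = 4258759629237/34359738368

Answer: 4258759629237/34359738368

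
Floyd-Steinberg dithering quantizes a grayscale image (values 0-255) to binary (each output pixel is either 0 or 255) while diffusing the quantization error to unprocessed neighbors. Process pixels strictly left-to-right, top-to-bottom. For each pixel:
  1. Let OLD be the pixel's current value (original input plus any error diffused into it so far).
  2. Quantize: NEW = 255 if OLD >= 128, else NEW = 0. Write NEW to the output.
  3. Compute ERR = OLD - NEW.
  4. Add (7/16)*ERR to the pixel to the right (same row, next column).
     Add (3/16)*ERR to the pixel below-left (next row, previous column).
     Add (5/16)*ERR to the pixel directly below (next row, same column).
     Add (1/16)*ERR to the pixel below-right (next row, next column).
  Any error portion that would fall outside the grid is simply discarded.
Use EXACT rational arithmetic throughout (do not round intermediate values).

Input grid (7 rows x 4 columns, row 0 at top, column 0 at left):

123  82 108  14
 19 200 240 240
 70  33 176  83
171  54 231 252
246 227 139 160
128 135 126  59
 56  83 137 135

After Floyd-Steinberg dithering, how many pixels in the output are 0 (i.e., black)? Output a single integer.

Answer: 14

Derivation:
(0,0): OLD=123 → NEW=0, ERR=123
(0,1): OLD=2173/16 → NEW=255, ERR=-1907/16
(0,2): OLD=14299/256 → NEW=0, ERR=14299/256
(0,3): OLD=157437/4096 → NEW=0, ERR=157437/4096
(1,0): OLD=8983/256 → NEW=0, ERR=8983/256
(1,1): OLD=401953/2048 → NEW=255, ERR=-120287/2048
(1,2): OLD=15172661/65536 → NEW=255, ERR=-1539019/65536
(1,3): OLD=257140611/1048576 → NEW=255, ERR=-10246269/1048576
(2,0): OLD=2292219/32768 → NEW=0, ERR=2292219/32768
(2,1): OLD=45130745/1048576 → NEW=0, ERR=45130745/1048576
(2,2): OLD=381657245/2097152 → NEW=255, ERR=-153116515/2097152
(2,3): OLD=1561490953/33554432 → NEW=0, ERR=1561490953/33554432
(3,0): OLD=3371051211/16777216 → NEW=255, ERR=-907138869/16777216
(3,1): OLD=9254821909/268435456 → NEW=0, ERR=9254821909/268435456
(3,2): OLD=1007955882731/4294967296 → NEW=255, ERR=-87260777749/4294967296
(3,3): OLD=17392254280429/68719476736 → NEW=255, ERR=-131212287251/68719476736
(4,0): OLD=1011755311023/4294967296 → NEW=255, ERR=-83461349457/4294967296
(4,1): OLD=7630733820941/34359738368 → NEW=255, ERR=-1130999462899/34359738368
(4,2): OLD=131992859107309/1099511627776 → NEW=0, ERR=131992859107309/1099511627776
(4,3): OLD=3705864038773899/17592186044416 → NEW=255, ERR=-780143402552181/17592186044416
(5,0): OLD=63637291810687/549755813888 → NEW=0, ERR=63637291810687/549755813888
(5,1): OLD=3459519759142873/17592186044416 → NEW=255, ERR=-1026487682183207/17592186044416
(5,2): OLD=1122511252693253/8796093022208 → NEW=0, ERR=1122511252693253/8796093022208
(5,3): OLD=30533349896590285/281474976710656 → NEW=0, ERR=30533349896590285/281474976710656
(6,0): OLD=22865102338957035/281474976710656 → NEW=0, ERR=22865102338957035/281474976710656
(6,1): OLD=592078844535417885/4503599627370496 → NEW=255, ERR=-556339060444058595/4503599627370496
(6,2): OLD=10053965715379877435/72057594037927936 → NEW=255, ERR=-8320720764291746245/72057594037927936
(6,3): OLD=145677657821580811421/1152921504606846976 → NEW=0, ERR=145677657821580811421/1152921504606846976
Output grid:
  Row 0: .#..  (3 black, running=3)
  Row 1: .###  (1 black, running=4)
  Row 2: ..#.  (3 black, running=7)
  Row 3: #.##  (1 black, running=8)
  Row 4: ##.#  (1 black, running=9)
  Row 5: .#..  (3 black, running=12)
  Row 6: .##.  (2 black, running=14)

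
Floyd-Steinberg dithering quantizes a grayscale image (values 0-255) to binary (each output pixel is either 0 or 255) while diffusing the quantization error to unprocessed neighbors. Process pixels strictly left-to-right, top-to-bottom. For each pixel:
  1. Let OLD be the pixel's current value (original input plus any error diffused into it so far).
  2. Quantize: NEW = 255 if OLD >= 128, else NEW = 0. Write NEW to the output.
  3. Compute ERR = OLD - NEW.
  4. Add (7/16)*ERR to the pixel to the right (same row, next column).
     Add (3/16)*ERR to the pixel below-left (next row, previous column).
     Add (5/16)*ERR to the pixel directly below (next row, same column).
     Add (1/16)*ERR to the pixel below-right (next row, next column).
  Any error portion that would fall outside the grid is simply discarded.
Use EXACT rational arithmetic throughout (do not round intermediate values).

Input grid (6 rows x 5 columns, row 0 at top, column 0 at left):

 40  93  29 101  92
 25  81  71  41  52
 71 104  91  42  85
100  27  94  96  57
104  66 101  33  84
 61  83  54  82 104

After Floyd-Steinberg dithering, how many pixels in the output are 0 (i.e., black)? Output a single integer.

(0,0): OLD=40 → NEW=0, ERR=40
(0,1): OLD=221/2 → NEW=0, ERR=221/2
(0,2): OLD=2475/32 → NEW=0, ERR=2475/32
(0,3): OLD=69037/512 → NEW=255, ERR=-61523/512
(0,4): OLD=323003/8192 → NEW=0, ERR=323003/8192
(1,0): OLD=1863/32 → NEW=0, ERR=1863/32
(1,1): OLD=40449/256 → NEW=255, ERR=-24831/256
(1,2): OLD=304005/8192 → NEW=0, ERR=304005/8192
(1,3): OLD=1045689/32768 → NEW=0, ERR=1045689/32768
(1,4): OLD=37105387/524288 → NEW=0, ERR=37105387/524288
(2,0): OLD=290843/4096 → NEW=0, ERR=290843/4096
(2,1): OLD=15119273/131072 → NEW=0, ERR=15119273/131072
(2,2): OLD=320830939/2097152 → NEW=255, ERR=-213942821/2097152
(2,3): OLD=769396801/33554432 → NEW=0, ERR=769396801/33554432
(2,4): OLD=63964314503/536870912 → NEW=0, ERR=63964314503/536870912
(3,0): OLD=301607899/2097152 → NEW=255, ERR=-233165861/2097152
(3,1): OLD=-4783185/16777216 → NEW=0, ERR=-4783185/16777216
(3,2): OLD=39462199749/536870912 → NEW=0, ERR=39462199749/536870912
(3,3): OLD=162443055561/1073741824 → NEW=255, ERR=-111361109559/1073741824
(3,4): OLD=863988619237/17179869184 → NEW=0, ERR=863988619237/17179869184
(4,0): OLD=18576303429/268435456 → NEW=0, ERR=18576303429/268435456
(4,1): OLD=884934760309/8589934592 → NEW=0, ERR=884934760309/8589934592
(4,2): OLD=20557737982619/137438953472 → NEW=255, ERR=-14489195152741/137438953472
(4,3): OLD=-69289658756299/2199023255552 → NEW=0, ERR=-69289658756299/2199023255552
(4,4): OLD=2795344808102643/35184372088832 → NEW=0, ERR=2795344808102643/35184372088832
(5,0): OLD=14010788991359/137438953472 → NEW=0, ERR=14010788991359/137438953472
(5,1): OLD=158716357936237/1099511627776 → NEW=255, ERR=-121659107146643/1099511627776
(5,2): OLD=-943732697105147/35184372088832 → NEW=0, ERR=-943732697105147/35184372088832
(5,3): OLD=9672348766378467/140737488355328 → NEW=0, ERR=9672348766378467/140737488355328
(5,4): OLD=353365979989564785/2251799813685248 → NEW=255, ERR=-220842972500173455/2251799813685248
Output grid:
  Row 0: ...#.  (4 black, running=4)
  Row 1: .#...  (4 black, running=8)
  Row 2: ..#..  (4 black, running=12)
  Row 3: #..#.  (3 black, running=15)
  Row 4: ..#..  (4 black, running=19)
  Row 5: .#..#  (3 black, running=22)

Answer: 22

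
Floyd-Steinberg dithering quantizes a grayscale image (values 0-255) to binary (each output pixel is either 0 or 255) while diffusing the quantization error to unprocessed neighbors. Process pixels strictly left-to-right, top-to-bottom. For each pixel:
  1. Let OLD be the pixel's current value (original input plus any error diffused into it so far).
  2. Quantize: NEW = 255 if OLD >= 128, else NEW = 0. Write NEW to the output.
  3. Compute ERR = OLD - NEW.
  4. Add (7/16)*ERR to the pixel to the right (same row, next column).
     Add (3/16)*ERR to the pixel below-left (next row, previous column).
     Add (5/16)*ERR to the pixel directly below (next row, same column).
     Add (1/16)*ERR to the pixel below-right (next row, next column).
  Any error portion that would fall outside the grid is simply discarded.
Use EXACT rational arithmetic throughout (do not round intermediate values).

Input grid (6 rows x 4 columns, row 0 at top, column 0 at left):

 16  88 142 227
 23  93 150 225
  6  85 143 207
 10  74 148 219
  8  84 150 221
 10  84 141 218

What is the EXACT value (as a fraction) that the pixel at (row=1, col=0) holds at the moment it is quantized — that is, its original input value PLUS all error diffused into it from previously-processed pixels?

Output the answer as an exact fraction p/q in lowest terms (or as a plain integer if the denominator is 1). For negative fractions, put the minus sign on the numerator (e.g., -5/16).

Answer: 733/16

Derivation:
(0,0): OLD=16 → NEW=0, ERR=16
(0,1): OLD=95 → NEW=0, ERR=95
(0,2): OLD=2937/16 → NEW=255, ERR=-1143/16
(0,3): OLD=50111/256 → NEW=255, ERR=-15169/256
(1,0): OLD=733/16 → NEW=0, ERR=733/16
Target (1,0): original=23, with diffused error = 733/16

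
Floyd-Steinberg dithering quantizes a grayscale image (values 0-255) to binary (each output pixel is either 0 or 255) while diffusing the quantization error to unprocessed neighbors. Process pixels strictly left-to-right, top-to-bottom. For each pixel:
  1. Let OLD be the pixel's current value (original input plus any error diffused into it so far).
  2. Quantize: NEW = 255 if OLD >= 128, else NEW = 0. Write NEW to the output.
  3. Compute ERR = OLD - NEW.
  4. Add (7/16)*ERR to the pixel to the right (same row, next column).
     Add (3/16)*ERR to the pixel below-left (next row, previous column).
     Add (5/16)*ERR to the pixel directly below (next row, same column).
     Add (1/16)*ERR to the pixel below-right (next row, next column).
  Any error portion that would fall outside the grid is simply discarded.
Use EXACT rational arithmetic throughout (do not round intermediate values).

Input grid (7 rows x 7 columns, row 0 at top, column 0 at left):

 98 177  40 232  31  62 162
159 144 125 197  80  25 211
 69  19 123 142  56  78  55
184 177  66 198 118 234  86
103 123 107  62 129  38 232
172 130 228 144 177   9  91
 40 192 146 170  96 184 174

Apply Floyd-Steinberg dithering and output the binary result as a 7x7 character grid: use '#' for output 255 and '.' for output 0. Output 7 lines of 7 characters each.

Answer: .#.#..#
#.##..#
...#...
##.###.
.#....#
#.###.#
.##.#.#

Derivation:
(0,0): OLD=98 → NEW=0, ERR=98
(0,1): OLD=1759/8 → NEW=255, ERR=-281/8
(0,2): OLD=3153/128 → NEW=0, ERR=3153/128
(0,3): OLD=497207/2048 → NEW=255, ERR=-25033/2048
(0,4): OLD=840577/32768 → NEW=0, ERR=840577/32768
(0,5): OLD=38389895/524288 → NEW=0, ERR=38389895/524288
(0,6): OLD=1627683761/8388608 → NEW=255, ERR=-511411279/8388608
(1,0): OLD=23429/128 → NEW=255, ERR=-9211/128
(1,1): OLD=114979/1024 → NEW=0, ERR=114979/1024
(1,2): OLD=5810911/32768 → NEW=255, ERR=-2544929/32768
(1,3): OLD=21699123/131072 → NEW=255, ERR=-11724237/131072
(1,4): OLD=518817401/8388608 → NEW=0, ERR=518817401/8388608
(1,5): OLD=4369655241/67108864 → NEW=0, ERR=4369655241/67108864
(1,6): OLD=241604566951/1073741824 → NEW=255, ERR=-32199598169/1073741824
(2,0): OLD=1106993/16384 → NEW=0, ERR=1106993/16384
(2,1): OLD=33863211/524288 → NEW=0, ERR=33863211/524288
(2,2): OLD=983425345/8388608 → NEW=0, ERR=983425345/8388608
(2,3): OLD=11548044665/67108864 → NEW=255, ERR=-5564715655/67108864
(2,4): OLD=24517692489/536870912 → NEW=0, ERR=24517692489/536870912
(2,5): OLD=2002659743299/17179869184 → NEW=0, ERR=2002659743299/17179869184
(2,6): OLD=27679566973189/274877906944 → NEW=0, ERR=27679566973189/274877906944
(3,0): OLD=1822212385/8388608 → NEW=255, ERR=-316882655/8388608
(3,1): OLD=13882236301/67108864 → NEW=255, ERR=-3230524019/67108864
(3,2): OLD=37615325047/536870912 → NEW=0, ERR=37615325047/536870912
(3,3): OLD=469504499473/2147483648 → NEW=255, ERR=-78103830767/2147483648
(3,4): OLD=36568021316897/274877906944 → NEW=255, ERR=-33525844953823/274877906944
(3,5): OLD=525133253929715/2199023255552 → NEW=255, ERR=-35617676236045/2199023255552
(3,6): OLD=4140055392057069/35184372088832 → NEW=0, ERR=4140055392057069/35184372088832
(4,0): OLD=88228529615/1073741824 → NEW=0, ERR=88228529615/1073741824
(4,1): OLD=2657412665859/17179869184 → NEW=255, ERR=-1723453976061/17179869184
(4,2): OLD=20664704130829/274877906944 → NEW=0, ERR=20664704130829/274877906944
(4,3): OLD=143013436237983/2199023255552 → NEW=0, ERR=143013436237983/2199023255552
(4,4): OLD=2006006451779373/17592186044416 → NEW=0, ERR=2006006451779373/17592186044416
(4,5): OLD=54755632478119341/562949953421312 → NEW=0, ERR=54755632478119341/562949953421312
(4,6): OLD=2795045960694883531/9007199254740992 → NEW=255, ERR=498210150735930571/9007199254740992
(5,0): OLD=49166920435385/274877906944 → NEW=255, ERR=-20926945835335/274877906944
(5,1): OLD=185980861742611/2199023255552 → NEW=0, ERR=185980861742611/2199023255552
(5,2): OLD=5179464616731637/17592186044416 → NEW=255, ERR=693457175405557/17592186044416
(5,3): OLD=29223847371701929/140737488355328 → NEW=255, ERR=-6664212158906711/140737488355328
(5,4): OLD=1929515697035749027/9007199254740992 → NEW=255, ERR=-367320112923203933/9007199254740992
(5,5): OLD=2813976127994326643/72057594037927936 → NEW=0, ERR=2813976127994326643/72057594037927936
(5,6): OLD=151550816801819859805/1152921504606846976 → NEW=255, ERR=-142444166872926119075/1152921504606846976
(6,0): OLD=1128239635367713/35184372088832 → NEW=0, ERR=1128239635367713/35184372088832
(6,1): OLD=132344631429385237/562949953421312 → NEW=255, ERR=-11207606693049323/562949953421312
(6,2): OLD=1315191547104956575/9007199254740992 → NEW=255, ERR=-981644262853996385/9007199254740992
(6,3): OLD=7374306988552704705/72057594037927936 → NEW=0, ERR=7374306988552704705/72057594037927936
(6,4): OLD=19079707575477603651/144115188075855872 → NEW=255, ERR=-17669665383865643709/144115188075855872
(6,5): OLD=2155468263232679120431/18446744073709551616 → NEW=0, ERR=2155468263232679120431/18446744073709551616
(6,6): OLD=55768857882768603636569/295147905179352825856 → NEW=255, ERR=-19493857937966366956711/295147905179352825856
Row 0: .#.#..#
Row 1: #.##..#
Row 2: ...#...
Row 3: ##.###.
Row 4: .#....#
Row 5: #.###.#
Row 6: .##.#.#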